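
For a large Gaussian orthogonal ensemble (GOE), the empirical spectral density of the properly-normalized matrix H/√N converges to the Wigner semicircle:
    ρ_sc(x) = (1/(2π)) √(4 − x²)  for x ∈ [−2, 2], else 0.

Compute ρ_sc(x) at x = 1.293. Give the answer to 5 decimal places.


ρ_sc(x) = (1/(2π)) √(4 − x²). With x = 1.293:
  4 − x² = 4 − (1.293)² = 4 − 1.671849 = 2.328151.
  √(4 − x²) = 1.525828.
  1/(2π) = 0.159155.
  ρ_sc(1.293) = 0.159155 · 1.525828 = 0.242843.

Rounded to 5 decimal places: ρ_sc(1.293) ≈ 0.24284.


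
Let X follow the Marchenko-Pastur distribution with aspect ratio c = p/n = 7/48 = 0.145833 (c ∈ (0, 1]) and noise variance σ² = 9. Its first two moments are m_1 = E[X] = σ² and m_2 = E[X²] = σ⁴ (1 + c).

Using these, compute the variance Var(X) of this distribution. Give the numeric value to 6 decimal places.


m_1 = E[X] = σ² = 9, so m_1² = 81.
m_2 = E[X²] = σ⁴ (1 + c) = 81 · (1 + 0.145833) = 81 · 1.145833 = 92.812500.
(Note m_2 − m_1² simplifies to c · σ⁴ = 0.145833 · 81.)

Var(X) = m_2 − m_1² = 92.812500 − 81 = 11.812500.


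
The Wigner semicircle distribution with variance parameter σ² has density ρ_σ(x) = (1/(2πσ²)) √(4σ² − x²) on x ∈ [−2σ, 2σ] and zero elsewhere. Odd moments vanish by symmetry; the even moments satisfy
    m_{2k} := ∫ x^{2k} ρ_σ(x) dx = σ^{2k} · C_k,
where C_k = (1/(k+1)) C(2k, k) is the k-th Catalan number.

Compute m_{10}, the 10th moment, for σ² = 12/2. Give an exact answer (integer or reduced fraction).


By the scaled semicircle moment identity, m_{2k} = σ^{2k} · C_k with k = 5.
C_5 = (1/(k+1)) · C(2k, k) = (1/6) · C(10, 5) = (1/6) · 252 = 42.
σ^{2k} = (σ²)^k = (12/2)^5 = 7776.

Therefore m_{10} = σ^{10} · C_5 = 7776 · 42 = 326592.


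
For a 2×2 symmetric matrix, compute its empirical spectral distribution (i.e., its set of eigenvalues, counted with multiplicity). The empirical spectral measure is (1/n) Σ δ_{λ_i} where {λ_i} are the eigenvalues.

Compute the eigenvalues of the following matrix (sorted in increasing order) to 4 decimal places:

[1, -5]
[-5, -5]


Since M is real symmetric, both eigenvalues are real; they are the roots of det(λI − M) = λ² − (tr M) λ + det M.
tr M = 1 + (-5) = -4.
det M = 1·(-5) − (-5)² = -5 − 25 = -30.
Characteristic polynomial: λ² + 4λ − 30 = 0.
Discriminant Δ = (tr M)² − 4·det M = 16 − (-120) = 136; √Δ = 11.661904.
λ = (tr M ± √Δ)/2 = (-4 ± 11.661904)/2, giving (tr M − √Δ)/2 = -7.8310 and (tr M + √Δ)/2 = 3.8310.

Eigenvalues sorted in increasing order: [-7.8310, 3.8310].


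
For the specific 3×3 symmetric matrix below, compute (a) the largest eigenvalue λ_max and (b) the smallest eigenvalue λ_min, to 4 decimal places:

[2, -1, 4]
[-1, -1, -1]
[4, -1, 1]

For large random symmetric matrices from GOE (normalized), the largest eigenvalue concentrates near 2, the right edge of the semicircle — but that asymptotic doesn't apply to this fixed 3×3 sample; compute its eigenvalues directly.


Since M is real symmetric, all three eigenvalues are real; they are the roots of det(λI − M) = λ³ − (tr M) λ² + s λ − det M, where s is the sum of the principal 2×2 minors.
tr M = 2 + (-1) + 1 = 2.
s = (2·(-1) − (-1)²) + (2·1 − 4²) + ((-1)·1 − (-1)²) = -3 + (-14) + (-2) = -19.
det M (expand along row 1) = 2·(-2) − (-1)·3 + 4·5 = 19.
Characteristic polynomial: λ³ − 2λ² − 19λ − 19 = 0.
Substitute λ = y + (tr M)/3 = y + 0.666667 to remove the quadratic term: y³ + p·y + q = 0 with p = s − (tr M)²/3 = -20.333333 and q = −2(tr M)³/27 + (tr M)·s/3 − det M = -32.259259.
Three real roots ⇒ use the trigonometric (Viète) form: r = 2√(−p/3) = 5.206833, φ = arccos(3q/(p·r)) = arccos(0.914099) = 0.417515 rad.
y_k = r·cos(φ/3 − 2πk/3) for k = 0, 1, 2 gives y = 5.156489, -1.952709, -3.203781.
λ_k = y_k + 0.666667 gives λ = 5.8232, -1.2860, -2.5371 (check: the sum is 2.0000 = tr M).

Hence λ_max = 5.8232 and λ_min = -2.5371.


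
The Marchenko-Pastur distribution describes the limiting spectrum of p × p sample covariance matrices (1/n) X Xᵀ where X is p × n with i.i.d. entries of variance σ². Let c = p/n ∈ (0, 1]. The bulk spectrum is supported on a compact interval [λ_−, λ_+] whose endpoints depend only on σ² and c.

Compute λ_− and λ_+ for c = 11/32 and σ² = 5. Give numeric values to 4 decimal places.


c = 11/32 = 0.343750; √c = 0.586302.
λ_− = σ² (1 − √c)² = 5 · (1 − 0.586302)² = 5 · (0.413698)² = 0.855730.
λ_+ = σ² (1 + √c)² = 5 · (1 + 0.586302)² = 5 · (1.586302)² = 12.581770.

Rounded to 4 decimal places: λ_− ≈ 0.8557, λ_+ ≈ 12.5818.


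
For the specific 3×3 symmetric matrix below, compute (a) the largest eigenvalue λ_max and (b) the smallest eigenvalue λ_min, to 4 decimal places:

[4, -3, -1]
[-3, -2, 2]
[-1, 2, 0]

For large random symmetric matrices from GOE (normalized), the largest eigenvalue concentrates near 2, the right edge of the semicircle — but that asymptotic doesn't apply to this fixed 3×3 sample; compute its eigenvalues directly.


Since M is real symmetric, all three eigenvalues are real; they are the roots of det(λI − M) = λ³ − (tr M) λ² + s λ − det M, where s is the sum of the principal 2×2 minors.
tr M = 4 + (-2) + 0 = 2.
s = (4·(-2) − (-3)²) + (4·0 − (-1)²) + ((-2)·0 − 2²) = -17 + (-1) + (-4) = -22.
det M (expand along row 1) = 4·(-4) − (-3)·2 + (-1)·(-8) = -2.
Characteristic polynomial: λ³ − 2λ² − 22λ + 2 = 0.
Substitute λ = y + (tr M)/3 = y + 0.666667 to remove the quadratic term: y³ + p·y + q = 0 with p = s − (tr M)²/3 = -23.333333 and q = −2(tr M)³/27 + (tr M)·s/3 − det M = -13.259259.
Three real roots ⇒ use the trigonometric (Viète) form: r = 2√(−p/3) = 5.577734, φ = arccos(3q/(p·r)) = arccos(0.305637) = 1.260189 rad.
y_k = r·cos(φ/3 − 2πk/3) for k = 0, 1, 2 gives y = 5.092824, -0.576464, -4.516360.
λ_k = y_k + 0.666667 gives λ = 5.7595, 0.0902, -3.8497 (check: the sum is 2.0000 = tr M).

Hence λ_max = 5.7595 and λ_min = -3.8497.


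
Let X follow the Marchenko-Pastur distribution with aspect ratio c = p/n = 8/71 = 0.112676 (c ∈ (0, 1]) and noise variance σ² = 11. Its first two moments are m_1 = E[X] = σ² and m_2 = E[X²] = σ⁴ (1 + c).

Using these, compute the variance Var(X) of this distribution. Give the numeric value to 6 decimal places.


m_1 = E[X] = σ² = 11, so m_1² = 121.
m_2 = E[X²] = σ⁴ (1 + c) = 121 · (1 + 0.112676) = 121 · 1.112676 = 134.633803.
(Note m_2 − m_1² simplifies to c · σ⁴ = 0.112676 · 121.)

Var(X) = m_2 − m_1² = 134.633803 − 121 = 13.633803.


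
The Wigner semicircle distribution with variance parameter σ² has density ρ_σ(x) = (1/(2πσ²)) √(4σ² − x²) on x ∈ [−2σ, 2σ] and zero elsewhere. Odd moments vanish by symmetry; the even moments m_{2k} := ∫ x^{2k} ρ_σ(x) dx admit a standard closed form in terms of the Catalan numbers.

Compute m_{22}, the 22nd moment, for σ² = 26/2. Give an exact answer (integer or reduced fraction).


By the scaled semicircle moment identity, m_{2k} = σ^{2k} · C_k with k = 11.
C_11 = (1/(k+1)) · C(2k, k) = (1/12) · C(22, 11) = (1/12) · 705432 = 58786.
σ^{2k} = (σ²)^k = (26/2)^11 = 1792160394037.

Therefore m_{22} = σ^{22} · C_11 = 1792160394037 · 58786 = 105353940923859082.


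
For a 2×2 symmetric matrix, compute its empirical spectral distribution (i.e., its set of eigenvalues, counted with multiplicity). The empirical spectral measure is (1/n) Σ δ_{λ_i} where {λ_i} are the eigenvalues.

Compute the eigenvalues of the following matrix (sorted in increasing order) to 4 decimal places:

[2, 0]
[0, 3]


Since M is real symmetric, both eigenvalues are real; they are the roots of det(λI − M) = λ² − (tr M) λ + det M.
tr M = 2 + 3 = 5.
det M = 2·3 − 0² = 6 − 0 = 6.
Characteristic polynomial: λ² − 5λ + 6 = 0.
Discriminant Δ = (tr M)² − 4·det M = 25 − 24 = 1; √Δ = 1.000000.
λ = (tr M ± √Δ)/2 = (5 ± 1.000000)/2, giving (tr M − √Δ)/2 = 2.0000 and (tr M + √Δ)/2 = 3.0000.

Eigenvalues sorted in increasing order: [2.0000, 3.0000].


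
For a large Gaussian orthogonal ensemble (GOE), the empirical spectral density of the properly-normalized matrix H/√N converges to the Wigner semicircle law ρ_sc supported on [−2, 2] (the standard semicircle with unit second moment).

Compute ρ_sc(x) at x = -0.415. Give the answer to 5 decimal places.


ρ_sc(x) = (1/(2π)) √(4 − x²). With x = -0.415:
  4 − x² = 4 − (-0.415)² = 4 − 0.172225 = 3.827775.
  √(4 − x²) = 1.956470.
  1/(2π) = 0.159155.
  ρ_sc(-0.415) = 0.159155 · 1.956470 = 0.311382.

Rounded to 5 decimal places: ρ_sc(-0.415) ≈ 0.31138.


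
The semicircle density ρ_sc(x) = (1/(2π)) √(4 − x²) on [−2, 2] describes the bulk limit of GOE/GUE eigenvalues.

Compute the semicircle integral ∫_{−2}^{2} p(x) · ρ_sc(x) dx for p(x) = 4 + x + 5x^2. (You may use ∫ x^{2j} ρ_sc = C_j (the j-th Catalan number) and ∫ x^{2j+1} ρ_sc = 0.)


Write p(x) = Σ a_i x^i, split into monomials and integrate each against ρ_sc separately.
Using ∫ x^{2j} ρ_sc = C_j = (1/(j+1)) C(2j, j) (Catalan numbers) and ∫ x^{2j+1} ρ_sc = 0 (odd monomials vanish by symmetry):
  i = 0 (even): a_0 · C_{0} = 4 · 1 = 4
  i = 1 (odd): ∫ x^1 ρ_sc = 0 (vanishes)
  i = 2 (even): a_2 · C_{1} = 5 · 1 = 5

Summing the contributions: ∫_{−2}^{2} p(x) ρ_sc(x) dx = 4 + 5 = 9.


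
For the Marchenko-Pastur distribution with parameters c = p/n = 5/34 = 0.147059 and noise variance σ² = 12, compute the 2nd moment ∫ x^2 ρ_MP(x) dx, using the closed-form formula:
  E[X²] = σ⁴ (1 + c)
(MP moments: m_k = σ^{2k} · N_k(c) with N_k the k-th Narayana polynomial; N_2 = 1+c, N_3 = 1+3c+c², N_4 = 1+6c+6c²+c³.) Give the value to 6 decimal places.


E[X²] = σ⁴ (1 + c) (second MP moment). With σ² = 12 (so σ⁴ = 144) and c = 5/34 = 0.147059: E[X²] = 144 · (1 + 0.147059) = 144 · 1.147059.

So E[X^2] = 165.176471.


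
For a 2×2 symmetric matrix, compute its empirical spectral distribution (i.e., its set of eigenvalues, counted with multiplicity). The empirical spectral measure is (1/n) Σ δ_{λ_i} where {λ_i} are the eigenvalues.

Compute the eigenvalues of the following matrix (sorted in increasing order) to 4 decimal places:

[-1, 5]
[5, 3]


Since M is real symmetric, both eigenvalues are real; they are the roots of det(λI − M) = λ² − (tr M) λ + det M.
tr M = -1 + 3 = 2.
det M = (-1)·3 − 5² = -3 − 25 = -28.
Characteristic polynomial: λ² − 2λ − 28 = 0.
Discriminant Δ = (tr M)² − 4·det M = 4 − (-112) = 116; √Δ = 10.770330.
λ = (tr M ± √Δ)/2 = (2 ± 10.770330)/2, giving (tr M − √Δ)/2 = -4.3852 and (tr M + √Δ)/2 = 6.3852.

Eigenvalues sorted in increasing order: [-4.3852, 6.3852].


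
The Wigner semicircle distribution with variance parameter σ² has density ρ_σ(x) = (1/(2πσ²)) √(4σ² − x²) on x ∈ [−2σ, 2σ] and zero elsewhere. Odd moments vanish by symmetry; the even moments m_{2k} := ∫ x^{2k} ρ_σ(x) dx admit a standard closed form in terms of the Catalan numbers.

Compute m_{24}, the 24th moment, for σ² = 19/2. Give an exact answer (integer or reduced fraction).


By the scaled semicircle moment identity, m_{2k} = σ^{2k} · C_k with k = 12.
C_12 = (1/(k+1)) · C(2k, k) = (1/13) · C(24, 12) = (1/13) · 2704156 = 208012.
σ^{2k} = (σ²)^k = (19/2)^12 = 2213314919066161/4096.

Therefore m_{24} = σ^{24} · C_12 = (2213314919066161/4096) · 208012 = 115099015736197570483/1024.


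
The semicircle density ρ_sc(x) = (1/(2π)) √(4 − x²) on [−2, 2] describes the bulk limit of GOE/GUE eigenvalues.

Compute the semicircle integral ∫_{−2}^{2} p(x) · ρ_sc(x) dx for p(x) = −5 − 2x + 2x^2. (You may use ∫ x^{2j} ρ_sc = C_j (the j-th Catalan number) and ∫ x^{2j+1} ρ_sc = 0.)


Write p(x) = Σ a_i x^i, split into monomials and integrate each against ρ_sc separately.
Using ∫ x^{2j} ρ_sc = C_j = (1/(j+1)) C(2j, j) (Catalan numbers) and ∫ x^{2j+1} ρ_sc = 0 (odd monomials vanish by symmetry):
  i = 0 (even): a_0 · C_{0} = -5 · 1 = -5
  i = 1 (odd): ∫ x^1 ρ_sc = 0 (vanishes)
  i = 2 (even): a_2 · C_{1} = 2 · 1 = 2

Summing the contributions: ∫_{−2}^{2} p(x) ρ_sc(x) dx = (-5) + 2 = -3.


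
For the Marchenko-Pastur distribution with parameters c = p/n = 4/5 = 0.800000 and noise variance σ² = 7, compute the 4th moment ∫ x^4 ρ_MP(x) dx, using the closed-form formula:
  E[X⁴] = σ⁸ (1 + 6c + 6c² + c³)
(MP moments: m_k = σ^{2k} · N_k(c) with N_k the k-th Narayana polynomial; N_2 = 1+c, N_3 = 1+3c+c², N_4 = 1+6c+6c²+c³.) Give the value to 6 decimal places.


E[X⁴] = σ⁸ (1 + 6c + 6c² + c³) (fourth MP moment). With σ² = 7 (so σ⁸ = 2401) and c = 4/5 = 0.800000: E[X⁴] = 2401 · (1 + 6·0.800000 + 6·(0.800000)² + (0.800000)³) = 2401 · 10.152000.

So E[X^4] = 24374.952000.


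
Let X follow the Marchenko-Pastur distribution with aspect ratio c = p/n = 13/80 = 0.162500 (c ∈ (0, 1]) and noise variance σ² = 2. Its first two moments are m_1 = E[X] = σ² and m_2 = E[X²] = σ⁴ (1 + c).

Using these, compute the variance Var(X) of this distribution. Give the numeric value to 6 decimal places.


m_1 = E[X] = σ² = 2, so m_1² = 4.
m_2 = E[X²] = σ⁴ (1 + c) = 4 · (1 + 0.162500) = 4 · 1.162500 = 4.650000.
(Note m_2 − m_1² simplifies to c · σ⁴ = 0.162500 · 4.)

Var(X) = m_2 − m_1² = 4.650000 − 4 = 0.650000.


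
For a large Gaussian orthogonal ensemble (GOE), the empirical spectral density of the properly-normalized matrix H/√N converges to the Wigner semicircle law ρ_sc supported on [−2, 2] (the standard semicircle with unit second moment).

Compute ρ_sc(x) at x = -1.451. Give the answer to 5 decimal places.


ρ_sc(x) = (1/(2π)) √(4 − x²). With x = -1.451:
  4 − x² = 4 − (-1.451)² = 4 − 2.105401 = 1.894599.
  √(4 − x²) = 1.376444.
  1/(2π) = 0.159155.
  ρ_sc(-1.451) = 0.159155 · 1.376444 = 0.219068.

Rounded to 5 decimal places: ρ_sc(-1.451) ≈ 0.21907.


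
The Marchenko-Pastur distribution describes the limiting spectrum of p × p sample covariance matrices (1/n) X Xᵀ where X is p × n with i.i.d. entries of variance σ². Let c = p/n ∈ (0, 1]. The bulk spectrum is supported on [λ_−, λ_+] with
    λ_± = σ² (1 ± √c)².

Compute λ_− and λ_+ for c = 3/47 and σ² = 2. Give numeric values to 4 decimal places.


c = 3/47 = 0.063830; √c = 0.252646.
λ_− = σ² (1 − √c)² = 2 · (1 − 0.252646)² = 2 · (0.747354)² = 1.117077.
λ_+ = σ² (1 + √c)² = 2 · (1 + 0.252646)² = 2 · (1.252646)² = 3.138242.

Rounded to 4 decimal places: λ_− ≈ 1.1171, λ_+ ≈ 3.1382.


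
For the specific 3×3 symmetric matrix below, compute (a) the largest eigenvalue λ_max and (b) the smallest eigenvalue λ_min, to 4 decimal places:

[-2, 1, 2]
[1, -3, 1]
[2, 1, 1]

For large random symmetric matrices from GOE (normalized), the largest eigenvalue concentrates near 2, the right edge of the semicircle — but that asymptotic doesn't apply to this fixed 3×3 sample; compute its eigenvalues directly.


Since M is real symmetric, all three eigenvalues are real; they are the roots of det(λI − M) = λ³ − (tr M) λ² + s λ − det M, where s is the sum of the principal 2×2 minors.
tr M = -2 + (-3) + 1 = -4.
s = ((-2)·(-3) − 1²) + ((-2)·1 − 2²) + ((-3)·1 − 1²) = 5 + (-6) + (-4) = -5.
det M (expand along row 1) = (-2)·(-4) − 1·(-1) + 2·7 = 23.
Characteristic polynomial: λ³ + 4λ² − 5λ − 23 = 0.
Substitute λ = y + (tr M)/3 = y − 1.333333 to remove the quadratic term: y³ + p·y + q = 0 with p = s − (tr M)²/3 = -10.333333 and q = −2(tr M)³/27 + (tr M)·s/3 − det M = -11.592593.
Three real roots ⇒ use the trigonometric (Viète) form: r = 2√(−p/3) = 3.711843, φ = arccos(3q/(p·r)) = arccos(0.906717) = 0.435363 rad.
y_k = r·cos(φ/3 − 2πk/3) for k = 0, 1, 2 gives y = 3.672826, -1.371550, -2.301276.
λ_k = y_k − 1.333333 gives λ = 2.3395, -2.7049, -3.6346 (check: the sum is -4.0000 = tr M).

Hence λ_max = 2.3395 and λ_min = -3.6346.


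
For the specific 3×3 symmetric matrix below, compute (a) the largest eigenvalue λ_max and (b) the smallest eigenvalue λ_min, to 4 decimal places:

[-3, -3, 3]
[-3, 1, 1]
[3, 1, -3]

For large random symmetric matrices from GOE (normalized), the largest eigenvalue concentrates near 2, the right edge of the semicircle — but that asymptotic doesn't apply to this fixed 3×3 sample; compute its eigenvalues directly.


Since M is real symmetric, all three eigenvalues are real; they are the roots of det(λI − M) = λ³ − (tr M) λ² + s λ − det M, where s is the sum of the principal 2×2 minors.
tr M = -3 + 1 + (-3) = -5.
s = ((-3)·1 − (-3)²) + ((-3)·(-3) − 3²) + (1·(-3) − 1²) = -12 + 0 + (-4) = -16.
det M (expand along row 1) = (-3)·(-4) − (-3)·6 + 3·(-6) = 12.
Characteristic polynomial: λ³ + 5λ² − 16λ − 12 = 0.
Substitute λ = y + (tr M)/3 = y − 1.666667 to remove the quadratic term: y³ + p·y + q = 0 with p = s − (tr M)²/3 = -24.333333 and q = −2(tr M)³/27 + (tr M)·s/3 − det M = 23.925926.
Three real roots ⇒ use the trigonometric (Viète) form: r = 2√(−p/3) = 5.696002, φ = arccos(3q/(p·r)) = arccos(-0.517867) = 2.115152 rad.
y_k = r·cos(φ/3 − 2πk/3) for k = 0, 1, 2 gives y = 4.337954, 1.027888, -5.365842.
λ_k = y_k − 1.666667 gives λ = 2.6713, -0.6388, -7.0325 (check: the sum is -5.0000 = tr M).

Hence λ_max = 2.6713 and λ_min = -7.0325.


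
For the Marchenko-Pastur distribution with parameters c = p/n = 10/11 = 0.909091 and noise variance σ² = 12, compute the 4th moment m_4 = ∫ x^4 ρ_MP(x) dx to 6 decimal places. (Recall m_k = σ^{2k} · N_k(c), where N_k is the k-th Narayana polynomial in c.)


E[X⁴] = σ⁸ (1 + 6c + 6c² + c³) (fourth MP moment). With σ² = 12 (so σ⁸ = 20736) and c = 10/11 = 0.909091: E[X⁴] = 20736 · (1 + 6·0.909091 + 6·(0.909091)² + (0.909091)³) = 20736 · 12.164538.

So E[X^4] = 252243.858753.


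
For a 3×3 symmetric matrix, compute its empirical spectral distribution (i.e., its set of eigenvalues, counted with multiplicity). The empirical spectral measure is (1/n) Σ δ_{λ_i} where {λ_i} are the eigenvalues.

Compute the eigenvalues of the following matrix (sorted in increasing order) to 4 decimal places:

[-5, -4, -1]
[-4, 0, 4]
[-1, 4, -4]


Since M is real symmetric, all three eigenvalues are real; they are the roots of det(λI − M) = λ³ − (tr M) λ² + s λ − det M, where s is the sum of the principal 2×2 minors.
tr M = -5 + 0 + (-4) = -9.
s = ((-5)·0 − (-4)²) + ((-5)·(-4) − (-1)²) + (0·(-4) − 4²) = -16 + 19 + (-16) = -13.
det M (expand along row 1) = (-5)·(-16) − (-4)·20 + (-1)·(-16) = 176.
Characteristic polynomial: λ³ + 9λ² − 13λ − 176 = 0.
Substitute λ = y + (tr M)/3 = y − 3.000000 to remove the quadratic term: y³ + p·y + q = 0 with p = s − (tr M)²/3 = -40.000000 and q = −2(tr M)³/27 + (tr M)·s/3 − det M = -83.000000.
Three real roots ⇒ use the trigonometric (Viète) form: r = 2√(−p/3) = 7.302967, φ = arccos(3q/(p·r)) = arccos(0.852393) = 0.550251 rad.
y_k = r·cos(φ/3 − 2πk/3) for k = 0, 1, 2 gives y = 7.180469, -2.436697, -4.743772.
λ_k = y_k − 3.000000 gives λ = 4.1805, -5.4367, -7.7438 (check: the sum is -9.0000 = tr M).

Eigenvalues sorted in increasing order: [-7.7438, -5.4367, 4.1805].


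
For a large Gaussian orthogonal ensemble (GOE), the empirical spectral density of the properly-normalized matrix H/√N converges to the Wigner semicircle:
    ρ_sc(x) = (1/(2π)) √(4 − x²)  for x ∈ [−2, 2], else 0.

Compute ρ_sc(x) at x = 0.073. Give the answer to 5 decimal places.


ρ_sc(x) = (1/(2π)) √(4 − x²). With x = 0.073:
  4 − x² = 4 − (0.073)² = 4 − 0.005329 = 3.994671.
  √(4 − x²) = 1.998667.
  1/(2π) = 0.159155.
  ρ_sc(0.073) = 0.159155 · 1.998667 = 0.318098.

Rounded to 5 decimal places: ρ_sc(0.073) ≈ 0.31810.


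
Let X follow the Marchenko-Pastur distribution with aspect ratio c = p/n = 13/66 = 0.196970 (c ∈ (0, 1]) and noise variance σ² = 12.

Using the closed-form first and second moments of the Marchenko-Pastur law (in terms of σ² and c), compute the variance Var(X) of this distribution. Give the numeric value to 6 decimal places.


Recall the MP moments m_1 = E[X] = σ² and m_2 = E[X²] = σ⁴ (1 + c).
m_1 = E[X] = σ² = 12, so m_1² = 144.
m_2 = E[X²] = σ⁴ (1 + c) = 144 · (1 + 0.196970) = 144 · 1.196970 = 172.363636.
(Note m_2 − m_1² simplifies to c · σ⁴ = 0.196970 · 144.)

Var(X) = m_2 − m_1² = 172.363636 − 144 = 28.363636.


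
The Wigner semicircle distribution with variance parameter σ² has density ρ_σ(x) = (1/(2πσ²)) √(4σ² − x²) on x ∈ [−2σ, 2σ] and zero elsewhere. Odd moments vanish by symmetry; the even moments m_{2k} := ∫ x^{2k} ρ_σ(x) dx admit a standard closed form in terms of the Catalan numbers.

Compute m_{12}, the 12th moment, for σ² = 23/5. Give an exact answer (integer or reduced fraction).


By the scaled semicircle moment identity, m_{2k} = σ^{2k} · C_k with k = 6.
C_6 = (1/(k+1)) · C(2k, k) = (1/7) · C(12, 6) = (1/7) · 924 = 132.
σ^{2k} = (σ²)^k = (23/5)^6 = 148035889/15625.

Therefore m_{12} = σ^{12} · C_6 = (148035889/15625) · 132 = 19540737348/15625.


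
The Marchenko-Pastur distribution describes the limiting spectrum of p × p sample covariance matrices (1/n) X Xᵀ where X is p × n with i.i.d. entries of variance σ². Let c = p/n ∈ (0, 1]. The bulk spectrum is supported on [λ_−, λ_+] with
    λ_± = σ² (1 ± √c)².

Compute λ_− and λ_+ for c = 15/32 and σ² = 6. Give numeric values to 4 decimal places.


c = 15/32 = 0.468750; √c = 0.684653.
λ_− = σ² (1 − √c)² = 6 · (1 − 0.684653)² = 6 · (0.315347)² = 0.596662.
λ_+ = σ² (1 + √c)² = 6 · (1 + 0.684653)² = 6 · (1.684653)² = 17.028338.

Rounded to 4 decimal places: λ_− ≈ 0.5967, λ_+ ≈ 17.0283.


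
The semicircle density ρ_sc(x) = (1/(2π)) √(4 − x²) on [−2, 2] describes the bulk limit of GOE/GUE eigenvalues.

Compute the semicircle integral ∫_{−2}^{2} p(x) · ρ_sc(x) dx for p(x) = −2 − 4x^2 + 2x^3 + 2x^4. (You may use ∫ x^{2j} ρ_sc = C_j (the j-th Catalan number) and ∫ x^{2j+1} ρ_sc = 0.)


Write p(x) = Σ a_i x^i, split into monomials and integrate each against ρ_sc separately.
Using ∫ x^{2j} ρ_sc = C_j = (1/(j+1)) C(2j, j) (Catalan numbers) and ∫ x^{2j+1} ρ_sc = 0 (odd monomials vanish by symmetry):
  i = 0 (even): a_0 · C_{0} = -2 · 1 = -2
  i = 2 (even): a_2 · C_{1} = -4 · 1 = -4
  i = 3 (odd): ∫ x^3 ρ_sc = 0 (vanishes)
  i = 4 (even): a_4 · C_{2} = 2 · 2 = 4

Summing the contributions: ∫_{−2}^{2} p(x) ρ_sc(x) dx = (-2) + (-4) + 4 = -2.


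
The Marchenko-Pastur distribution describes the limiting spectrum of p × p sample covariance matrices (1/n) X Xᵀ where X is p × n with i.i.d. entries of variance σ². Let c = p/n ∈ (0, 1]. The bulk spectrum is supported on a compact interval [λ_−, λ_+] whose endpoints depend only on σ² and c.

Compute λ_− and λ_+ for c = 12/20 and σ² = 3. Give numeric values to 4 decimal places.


c = 12/20 = 0.600000; √c = 0.774597.
λ_− = σ² (1 − √c)² = 3 · (1 − 0.774597)² = 3 · (0.225403)² = 0.152420.
λ_+ = σ² (1 + √c)² = 3 · (1 + 0.774597)² = 3 · (1.774597)² = 9.447580.

Rounded to 4 decimal places: λ_− ≈ 0.1524, λ_+ ≈ 9.4476.


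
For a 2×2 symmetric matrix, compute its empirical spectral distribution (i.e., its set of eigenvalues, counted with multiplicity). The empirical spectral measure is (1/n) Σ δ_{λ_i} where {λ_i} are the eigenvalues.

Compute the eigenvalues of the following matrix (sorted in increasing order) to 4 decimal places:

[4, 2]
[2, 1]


Since M is real symmetric, both eigenvalues are real; they are the roots of det(λI − M) = λ² − (tr M) λ + det M.
tr M = 4 + 1 = 5.
det M = 4·1 − 2² = 4 − 4 = 0.
Characteristic polynomial: λ² − 5λ = 0.
Discriminant Δ = (tr M)² − 4·det M = 25 − 0 = 25; √Δ = 5.000000.
λ = (tr M ± √Δ)/2 = (5 ± 5.000000)/2, giving (tr M − √Δ)/2 = 0.0000 and (tr M + √Δ)/2 = 5.0000.

Eigenvalues sorted in increasing order: [0.0000, 5.0000].


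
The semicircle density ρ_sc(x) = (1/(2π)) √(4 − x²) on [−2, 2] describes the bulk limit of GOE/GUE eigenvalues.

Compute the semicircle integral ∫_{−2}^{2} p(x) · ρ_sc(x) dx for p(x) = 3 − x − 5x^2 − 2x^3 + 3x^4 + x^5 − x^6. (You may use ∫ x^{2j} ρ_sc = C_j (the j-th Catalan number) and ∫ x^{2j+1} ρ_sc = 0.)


Write p(x) = Σ a_i x^i, split into monomials and integrate each against ρ_sc separately.
Using ∫ x^{2j} ρ_sc = C_j = (1/(j+1)) C(2j, j) (Catalan numbers) and ∫ x^{2j+1} ρ_sc = 0 (odd monomials vanish by symmetry):
  i = 0 (even): a_0 · C_{0} = 3 · 1 = 3
  i = 1 (odd): ∫ x^1 ρ_sc = 0 (vanishes)
  i = 2 (even): a_2 · C_{1} = -5 · 1 = -5
  i = 3 (odd): ∫ x^3 ρ_sc = 0 (vanishes)
  i = 4 (even): a_4 · C_{2} = 3 · 2 = 6
  i = 5 (odd): ∫ x^5 ρ_sc = 0 (vanishes)
  i = 6 (even): a_6 · C_{3} = -1 · 5 = -5

Summing the contributions: ∫_{−2}^{2} p(x) ρ_sc(x) dx = 3 + (-5) + 6 + (-5) = -1.


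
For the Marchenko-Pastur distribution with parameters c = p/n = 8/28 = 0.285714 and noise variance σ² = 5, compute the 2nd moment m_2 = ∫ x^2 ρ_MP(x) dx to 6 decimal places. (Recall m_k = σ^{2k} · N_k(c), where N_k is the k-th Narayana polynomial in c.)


E[X²] = σ⁴ (1 + c) (second MP moment). With σ² = 5 (so σ⁴ = 25) and c = 8/28 = 0.285714: E[X²] = 25 · (1 + 0.285714) = 25 · 1.285714.

So E[X^2] = 32.142857.


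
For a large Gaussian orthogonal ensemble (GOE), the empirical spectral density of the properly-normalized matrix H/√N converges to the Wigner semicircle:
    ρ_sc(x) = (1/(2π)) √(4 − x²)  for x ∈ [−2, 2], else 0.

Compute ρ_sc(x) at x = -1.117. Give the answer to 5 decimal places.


ρ_sc(x) = (1/(2π)) √(4 − x²). With x = -1.117:
  4 − x² = 4 − (-1.117)² = 4 − 1.247689 = 2.752311.
  √(4 − x²) = 1.659009.
  1/(2π) = 0.159155.
  ρ_sc(-1.117) = 0.159155 · 1.659009 = 0.264039.

Rounded to 5 decimal places: ρ_sc(-1.117) ≈ 0.26404.


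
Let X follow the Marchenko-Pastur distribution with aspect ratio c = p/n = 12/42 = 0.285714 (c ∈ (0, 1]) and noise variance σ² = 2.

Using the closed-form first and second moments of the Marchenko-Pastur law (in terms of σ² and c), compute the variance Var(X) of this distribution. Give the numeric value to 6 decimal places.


Recall the MP moments m_1 = E[X] = σ² and m_2 = E[X²] = σ⁴ (1 + c).
m_1 = E[X] = σ² = 2, so m_1² = 4.
m_2 = E[X²] = σ⁴ (1 + c) = 4 · (1 + 0.285714) = 4 · 1.285714 = 5.142857.
(Note m_2 − m_1² simplifies to c · σ⁴ = 0.285714 · 4.)

Var(X) = m_2 − m_1² = 5.142857 − 4 = 1.142857.


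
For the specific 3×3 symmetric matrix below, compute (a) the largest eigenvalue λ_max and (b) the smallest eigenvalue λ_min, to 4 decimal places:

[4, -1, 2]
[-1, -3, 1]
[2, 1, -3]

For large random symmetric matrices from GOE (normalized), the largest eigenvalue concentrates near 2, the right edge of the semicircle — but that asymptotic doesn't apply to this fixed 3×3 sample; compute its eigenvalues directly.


Since M is real symmetric, all three eigenvalues are real; they are the roots of det(λI − M) = λ³ − (tr M) λ² + s λ − det M, where s is the sum of the principal 2×2 minors.
tr M = 4 + (-3) + (-3) = -2.
s = (4·(-3) − (-1)²) + (4·(-3) − 2²) + ((-3)·(-3) − 1²) = -13 + (-16) + 8 = -21.
det M (expand along row 1) = 4·8 − (-1)·1 + 2·5 = 43.
Characteristic polynomial: λ³ + 2λ² − 21λ − 43 = 0.
Substitute λ = y + (tr M)/3 = y − 0.666667 to remove the quadratic term: y³ + p·y + q = 0 with p = s − (tr M)²/3 = -22.333333 and q = −2(tr M)³/27 + (tr M)·s/3 − det M = -28.407407.
Three real roots ⇒ use the trigonometric (Viète) form: r = 2√(−p/3) = 5.456902, φ = arccos(3q/(p·r)) = arccos(0.699283) = 0.796402 rad.
y_k = r·cos(φ/3 − 2πk/3) for k = 0, 1, 2 gives y = 5.265747, -1.393007, -3.872739.
λ_k = y_k − 0.666667 gives λ = 4.5991, -2.0597, -4.5394 (check: the sum is -2.0000 = tr M).

Hence λ_max = 4.5991 and λ_min = -4.5394.


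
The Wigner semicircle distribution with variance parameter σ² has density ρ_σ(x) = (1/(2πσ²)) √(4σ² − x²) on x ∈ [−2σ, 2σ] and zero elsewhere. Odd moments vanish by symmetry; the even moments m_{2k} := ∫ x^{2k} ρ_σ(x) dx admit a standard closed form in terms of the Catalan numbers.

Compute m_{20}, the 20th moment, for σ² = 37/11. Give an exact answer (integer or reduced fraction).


By the scaled semicircle moment identity, m_{2k} = σ^{2k} · C_k with k = 10.
C_10 = (1/(k+1)) · C(2k, k) = (1/11) · C(20, 10) = (1/11) · 184756 = 16796.
σ^{2k} = (σ²)^k = (37/11)^10 = 4808584372417849/25937424601.

Therefore m_{20} = σ^{20} · C_10 = (4808584372417849/25937424601) · 16796 = 80764983119130191804/25937424601.


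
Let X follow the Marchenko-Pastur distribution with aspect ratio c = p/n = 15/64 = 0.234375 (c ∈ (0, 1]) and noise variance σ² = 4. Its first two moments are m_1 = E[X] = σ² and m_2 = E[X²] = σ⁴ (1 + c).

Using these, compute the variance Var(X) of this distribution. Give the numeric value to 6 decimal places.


m_1 = E[X] = σ² = 4, so m_1² = 16.
m_2 = E[X²] = σ⁴ (1 + c) = 16 · (1 + 0.234375) = 16 · 1.234375 = 19.750000.
(Note m_2 − m_1² simplifies to c · σ⁴ = 0.234375 · 16.)

Var(X) = m_2 − m_1² = 19.750000 − 16 = 3.750000.


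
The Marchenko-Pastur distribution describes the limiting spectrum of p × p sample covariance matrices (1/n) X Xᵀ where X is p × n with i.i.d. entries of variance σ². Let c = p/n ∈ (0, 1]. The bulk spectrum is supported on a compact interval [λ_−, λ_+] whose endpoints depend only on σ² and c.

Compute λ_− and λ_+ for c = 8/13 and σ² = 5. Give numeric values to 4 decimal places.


c = 8/13 = 0.615385; √c = 0.784465.
λ_− = σ² (1 − √c)² = 5 · (1 − 0.784465)² = 5 · (0.215535)² = 0.232278.
λ_+ = σ² (1 + √c)² = 5 · (1 + 0.784465)² = 5 · (1.784465)² = 15.921568.

Rounded to 4 decimal places: λ_− ≈ 0.2323, λ_+ ≈ 15.9216.


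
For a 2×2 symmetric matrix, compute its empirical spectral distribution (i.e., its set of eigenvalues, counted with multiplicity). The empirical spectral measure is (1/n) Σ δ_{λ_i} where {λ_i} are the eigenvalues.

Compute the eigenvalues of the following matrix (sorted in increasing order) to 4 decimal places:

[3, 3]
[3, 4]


Since M is real symmetric, both eigenvalues are real; they are the roots of det(λI − M) = λ² − (tr M) λ + det M.
tr M = 3 + 4 = 7.
det M = 3·4 − 3² = 12 − 9 = 3.
Characteristic polynomial: λ² − 7λ + 3 = 0.
Discriminant Δ = (tr M)² − 4·det M = 49 − 12 = 37; √Δ = 6.082763.
λ = (tr M ± √Δ)/2 = (7 ± 6.082763)/2, giving (tr M − √Δ)/2 = 0.4586 and (tr M + √Δ)/2 = 6.5414.

Eigenvalues sorted in increasing order: [0.4586, 6.5414].


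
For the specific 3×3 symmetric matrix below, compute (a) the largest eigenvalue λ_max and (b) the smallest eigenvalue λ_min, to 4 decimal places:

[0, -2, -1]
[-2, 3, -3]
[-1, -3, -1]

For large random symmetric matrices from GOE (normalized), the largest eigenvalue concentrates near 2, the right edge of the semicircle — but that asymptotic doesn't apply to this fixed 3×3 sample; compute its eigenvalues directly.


Since M is real symmetric, all three eigenvalues are real; they are the roots of det(λI − M) = λ³ − (tr M) λ² + s λ − det M, where s is the sum of the principal 2×2 minors.
tr M = 0 + 3 + (-1) = 2.
s = (0·3 − (-2)²) + (0·(-1) − (-1)²) + (3·(-1) − (-3)²) = -4 + (-1) + (-12) = -17.
det M (expand along row 1) = 0·(-12) − (-2)·(-1) + (-1)·9 = -11.
Characteristic polynomial: λ³ − 2λ² − 17λ + 11 = 0.
Substitute λ = y + (tr M)/3 = y + 0.666667 to remove the quadratic term: y³ + p·y + q = 0 with p = s − (tr M)²/3 = -18.333333 and q = −2(tr M)³/27 + (tr M)·s/3 − det M = -0.925926.
Three real roots ⇒ use the trigonometric (Viète) form: r = 2√(−p/3) = 4.944132, φ = arccos(3q/(p·r)) = arccos(0.030645) = 1.540146 rad.
y_k = r·cos(φ/3 − 2πk/3) for k = 0, 1, 2 gives y = 4.306777, -0.050512, -4.256265.
λ_k = y_k + 0.666667 gives λ = 4.9734, 0.6162, -3.5896 (check: the sum is 2.0000 = tr M).

Hence λ_max = 4.9734 and λ_min = -3.5896.


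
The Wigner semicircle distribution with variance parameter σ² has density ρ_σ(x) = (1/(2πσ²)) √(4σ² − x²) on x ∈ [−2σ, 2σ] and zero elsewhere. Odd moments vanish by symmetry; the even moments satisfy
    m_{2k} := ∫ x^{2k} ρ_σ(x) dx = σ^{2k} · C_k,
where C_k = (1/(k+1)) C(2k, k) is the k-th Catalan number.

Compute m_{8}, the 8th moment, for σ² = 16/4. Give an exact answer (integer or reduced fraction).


By the scaled semicircle moment identity, m_{2k} = σ^{2k} · C_k with k = 4.
C_4 = (1/(k+1)) · C(2k, k) = (1/5) · C(8, 4) = (1/5) · 70 = 14.
σ^{2k} = (σ²)^k = (16/4)^4 = 256.

Therefore m_{8} = σ^{8} · C_4 = 256 · 14 = 3584.


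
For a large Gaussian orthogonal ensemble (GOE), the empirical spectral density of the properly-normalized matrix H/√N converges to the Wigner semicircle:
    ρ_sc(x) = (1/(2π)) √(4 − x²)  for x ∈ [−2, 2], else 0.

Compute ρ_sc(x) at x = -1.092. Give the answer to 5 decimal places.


ρ_sc(x) = (1/(2π)) √(4 − x²). With x = -1.092:
  4 − x² = 4 − (-1.092)² = 4 − 1.192464 = 2.807536.
  √(4 − x²) = 1.675570.
  1/(2π) = 0.159155.
  ρ_sc(-1.092) = 0.159155 · 1.675570 = 0.266675.

Rounded to 5 decimal places: ρ_sc(-1.092) ≈ 0.26668.


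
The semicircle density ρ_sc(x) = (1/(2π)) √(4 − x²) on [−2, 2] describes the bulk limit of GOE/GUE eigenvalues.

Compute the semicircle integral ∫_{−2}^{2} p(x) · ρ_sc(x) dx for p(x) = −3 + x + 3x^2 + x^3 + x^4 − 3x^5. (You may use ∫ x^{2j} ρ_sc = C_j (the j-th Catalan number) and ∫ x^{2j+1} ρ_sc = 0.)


Write p(x) = Σ a_i x^i, split into monomials and integrate each against ρ_sc separately.
Using ∫ x^{2j} ρ_sc = C_j = (1/(j+1)) C(2j, j) (Catalan numbers) and ∫ x^{2j+1} ρ_sc = 0 (odd monomials vanish by symmetry):
  i = 0 (even): a_0 · C_{0} = -3 · 1 = -3
  i = 1 (odd): ∫ x^1 ρ_sc = 0 (vanishes)
  i = 2 (even): a_2 · C_{1} = 3 · 1 = 3
  i = 3 (odd): ∫ x^3 ρ_sc = 0 (vanishes)
  i = 4 (even): a_4 · C_{2} = 1 · 2 = 2
  i = 5 (odd): ∫ x^5 ρ_sc = 0 (vanishes)

Summing the contributions: ∫_{−2}^{2} p(x) ρ_sc(x) dx = (-3) + 3 + 2 = 2.


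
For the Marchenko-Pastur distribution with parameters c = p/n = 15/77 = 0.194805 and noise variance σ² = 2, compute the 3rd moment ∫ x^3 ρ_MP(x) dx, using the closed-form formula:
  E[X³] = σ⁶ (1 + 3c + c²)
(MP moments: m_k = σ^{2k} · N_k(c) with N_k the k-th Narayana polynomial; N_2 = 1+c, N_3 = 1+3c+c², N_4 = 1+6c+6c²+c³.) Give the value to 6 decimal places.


E[X³] = σ⁶ (1 + 3c + c²) (third MP moment). With σ² = 2 (so σ⁶ = 8) and c = 15/77 = 0.194805: E[X³] = 8 · (1 + 3·0.194805 + (0.194805)²) = 8 · 1.622365.

So E[X^3] = 12.978917.


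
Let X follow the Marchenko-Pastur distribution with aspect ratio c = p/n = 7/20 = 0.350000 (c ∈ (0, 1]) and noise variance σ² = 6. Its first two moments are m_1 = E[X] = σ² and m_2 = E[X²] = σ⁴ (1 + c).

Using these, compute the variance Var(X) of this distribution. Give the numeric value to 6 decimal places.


m_1 = E[X] = σ² = 6, so m_1² = 36.
m_2 = E[X²] = σ⁴ (1 + c) = 36 · (1 + 0.350000) = 36 · 1.350000 = 48.600000.
(Note m_2 − m_1² simplifies to c · σ⁴ = 0.350000 · 36.)

Var(X) = m_2 − m_1² = 48.600000 − 36 = 12.600000.


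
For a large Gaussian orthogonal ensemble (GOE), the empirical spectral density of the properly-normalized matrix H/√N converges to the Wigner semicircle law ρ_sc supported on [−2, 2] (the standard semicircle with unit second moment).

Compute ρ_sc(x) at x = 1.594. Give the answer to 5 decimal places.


ρ_sc(x) = (1/(2π)) √(4 − x²). With x = 1.594:
  4 − x² = 4 − (1.594)² = 4 − 2.540836 = 1.459164.
  √(4 − x²) = 1.207959.
  1/(2π) = 0.159155.
  ρ_sc(1.594) = 0.159155 · 1.207959 = 0.192253.

Rounded to 5 decimal places: ρ_sc(1.594) ≈ 0.19225.


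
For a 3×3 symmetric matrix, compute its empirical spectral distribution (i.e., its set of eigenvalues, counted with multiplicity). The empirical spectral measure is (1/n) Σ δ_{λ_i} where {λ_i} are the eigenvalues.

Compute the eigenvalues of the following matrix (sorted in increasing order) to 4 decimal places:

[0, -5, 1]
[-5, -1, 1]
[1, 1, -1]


Since M is real symmetric, all three eigenvalues are real; they are the roots of det(λI − M) = λ³ − (tr M) λ² + s λ − det M, where s is the sum of the principal 2×2 minors.
tr M = 0 + (-1) + (-1) = -2.
s = (0·(-1) − (-5)²) + (0·(-1) − 1²) + ((-1)·(-1) − 1²) = -25 + (-1) + 0 = -26.
det M (expand along row 1) = 0·0 − (-5)·4 + 1·(-4) = 16.
Characteristic polynomial: λ³ + 2λ² − 26λ − 16 = 0.
Substitute λ = y + (tr M)/3 = y − 0.666667 to remove the quadratic term: y³ + p·y + q = 0 with p = s − (tr M)²/3 = -27.333333 and q = −2(tr M)³/27 + (tr M)·s/3 − det M = 1.925926.
Three real roots ⇒ use the trigonometric (Viète) form: r = 2√(−p/3) = 6.036923, φ = arccos(3q/(p·r)) = arccos(-0.035015) = 1.605818 rad.
y_k = r·cos(φ/3 − 2πk/3) for k = 0, 1, 2 gives y = 5.192536, 0.070474, -5.263010.
λ_k = y_k − 0.666667 gives λ = 4.5259, -0.5962, -5.9297 (check: the sum is -2.0000 = tr M).

Eigenvalues sorted in increasing order: [-5.9297, -0.5962, 4.5259].


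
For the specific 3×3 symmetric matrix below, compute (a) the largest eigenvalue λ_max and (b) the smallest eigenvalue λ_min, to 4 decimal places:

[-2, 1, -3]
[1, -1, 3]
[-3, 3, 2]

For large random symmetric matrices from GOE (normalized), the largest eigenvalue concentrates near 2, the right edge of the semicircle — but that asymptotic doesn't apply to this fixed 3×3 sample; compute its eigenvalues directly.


Since M is real symmetric, all three eigenvalues are real; they are the roots of det(λI − M) = λ³ − (tr M) λ² + s λ − det M, where s is the sum of the principal 2×2 minors.
tr M = -2 + (-1) + 2 = -1.
s = ((-2)·(-1) − 1²) + ((-2)·2 − (-3)²) + ((-1)·2 − 3²) = 1 + (-13) + (-11) = -23.
det M (expand along row 1) = (-2)·(-11) − 1·11 + (-3)·0 = 11.
Characteristic polynomial: λ³ + λ² − 23λ − 11 = 0.
Substitute λ = y + (tr M)/3 = y − 0.333333 to remove the quadratic term: y³ + p·y + q = 0 with p = s − (tr M)²/3 = -23.333333 and q = −2(tr M)³/27 + (tr M)·s/3 − det M = -3.259259.
Three real roots ⇒ use the trigonometric (Viète) form: r = 2√(−p/3) = 5.577734, φ = arccos(3q/(p·r)) = arccos(0.075129) = 1.495597 rad.
y_k = r·cos(φ/3 − 2πk/3) for k = 0, 1, 2 gives y = 4.898841, -0.139800, -4.759042.
λ_k = y_k − 0.333333 gives λ = 4.5655, -0.4731, -5.0924 (check: the sum is -1.0000 = tr M).

Hence λ_max = 4.5655 and λ_min = -5.0924.


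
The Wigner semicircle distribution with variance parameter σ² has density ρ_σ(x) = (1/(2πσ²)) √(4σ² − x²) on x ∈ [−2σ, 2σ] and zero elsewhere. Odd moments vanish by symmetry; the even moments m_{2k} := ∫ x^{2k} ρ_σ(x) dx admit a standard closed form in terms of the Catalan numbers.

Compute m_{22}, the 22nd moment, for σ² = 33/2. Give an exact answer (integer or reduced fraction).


By the scaled semicircle moment identity, m_{2k} = σ^{2k} · C_k with k = 11.
C_11 = (1/(k+1)) · C(2k, k) = (1/12) · C(22, 11) = (1/12) · 705432 = 58786.
σ^{2k} = (σ²)^k = (33/2)^11 = 50542106513726817/2048.

Therefore m_{22} = σ^{22} · C_11 = (50542106513726817/2048) · 58786 = 1485584136757972332081/1024.


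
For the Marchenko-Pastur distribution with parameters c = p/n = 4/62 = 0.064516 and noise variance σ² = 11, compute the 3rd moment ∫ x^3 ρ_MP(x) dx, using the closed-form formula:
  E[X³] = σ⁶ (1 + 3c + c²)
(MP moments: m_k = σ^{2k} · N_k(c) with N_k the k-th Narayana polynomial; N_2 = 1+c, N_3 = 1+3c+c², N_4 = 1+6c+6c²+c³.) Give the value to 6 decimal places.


E[X³] = σ⁶ (1 + 3c + c²) (third MP moment). With σ² = 11 (so σ⁶ = 1331) and c = 4/62 = 0.064516: E[X³] = 1331 · (1 + 3·0.064516 + (0.064516)²) = 1331 · 1.197711.

So E[X^3] = 1594.152966.
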